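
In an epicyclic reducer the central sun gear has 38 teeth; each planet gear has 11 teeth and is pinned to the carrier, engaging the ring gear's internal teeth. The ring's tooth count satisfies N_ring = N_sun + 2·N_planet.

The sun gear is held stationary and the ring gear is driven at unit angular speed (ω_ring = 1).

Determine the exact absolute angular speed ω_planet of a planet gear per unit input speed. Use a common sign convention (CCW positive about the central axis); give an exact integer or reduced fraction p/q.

N_ring = 38 + 2·11 = 60
38(ω_s−ω_c) = −60(ω_r−ω_c),  ω_s=0, ω_r=1
38(0−ω_c) = −60(1−ω_c)  ⇒  98ω_c = 60  ⇒  ω_c = 30/49
sun–planet: 38·(0−30/49) = −11·(ω_p−ω_c)  ⇒  ω_p−ω_c = −(38/11)·(-30/49) = 1140/539
ω_p = 30/49 + 1140/539 = 30/11

30/11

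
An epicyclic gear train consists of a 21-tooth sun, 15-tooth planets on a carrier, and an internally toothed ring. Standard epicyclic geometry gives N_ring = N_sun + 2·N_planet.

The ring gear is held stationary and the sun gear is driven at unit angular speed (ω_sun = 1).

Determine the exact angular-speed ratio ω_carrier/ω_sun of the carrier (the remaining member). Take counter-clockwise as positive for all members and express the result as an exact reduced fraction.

7/24

N_ring = 21 + 2·15 = 51
21(ω_s−ω_c) = −51(ω_r−ω_c),  ω_r=0, ω_s=1
21(1−ω_c) = −51(0−ω_c)  ⇒  72ω_c = 21  ⇒  ω_c = 7/24
ω_c/ω_s = 7/24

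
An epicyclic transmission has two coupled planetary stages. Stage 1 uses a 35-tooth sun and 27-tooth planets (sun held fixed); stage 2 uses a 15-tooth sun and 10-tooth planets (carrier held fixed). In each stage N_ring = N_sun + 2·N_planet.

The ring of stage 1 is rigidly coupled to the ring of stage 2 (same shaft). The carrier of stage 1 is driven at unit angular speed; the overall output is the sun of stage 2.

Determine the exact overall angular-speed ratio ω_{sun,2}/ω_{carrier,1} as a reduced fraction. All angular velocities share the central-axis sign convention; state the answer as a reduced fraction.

-868/267

Stage 1: N_ring = 35 + 2·27 = 89
Stage 1: 35(ω_s−ω_c) = −89(ω_r−ω_c),  ω_s=0, ω_c=1
Stage 1: ω_r = 1 − (35/89)(0−1) = 124/89
  ⇒ ω_r¹/ω_c¹ = 124/89
Stage 2: N_ring = 15 + 2·10 = 35
Stage 2: 15(ω_s−ω_c) = −35(ω_r−ω_c),  ω_c=0, ω_r=1
Stage 2: ω_s = 0 − (35/15)(1−0) = -7/3
  ⇒ ω_s²/ω_r² = -7/3
Coupling ω_r² = ω_r¹ ⇒ overall = 124/89 × -7/3 = -868/267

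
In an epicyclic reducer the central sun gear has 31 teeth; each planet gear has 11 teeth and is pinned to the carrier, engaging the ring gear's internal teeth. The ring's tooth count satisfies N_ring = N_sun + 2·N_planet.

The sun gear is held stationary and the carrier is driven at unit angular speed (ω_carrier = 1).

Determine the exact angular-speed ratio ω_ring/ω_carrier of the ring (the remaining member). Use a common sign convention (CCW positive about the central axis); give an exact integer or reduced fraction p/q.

N_ring = 31 + 2·11 = 53
31(ω_s−ω_c) = −53(ω_r−ω_c),  ω_s=0, ω_c=1
ω_r = 1 − (31/53)(0−1) = 84/53
ω_r/ω_c = 84/53

84/53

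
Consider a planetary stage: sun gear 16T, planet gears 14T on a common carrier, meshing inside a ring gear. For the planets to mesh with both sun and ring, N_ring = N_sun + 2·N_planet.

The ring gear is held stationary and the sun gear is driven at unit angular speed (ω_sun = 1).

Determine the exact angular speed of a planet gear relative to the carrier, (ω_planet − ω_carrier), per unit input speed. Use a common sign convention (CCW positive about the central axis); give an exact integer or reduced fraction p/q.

N_ring = 16 + 2·14 = 44
16(ω_s−ω_c) = −44(ω_r−ω_c),  ω_r=0, ω_s=1
16(1−ω_c) = −44(0−ω_c)  ⇒  60ω_c = 16  ⇒  ω_c = 4/15
sun–planet: 16·(1−4/15) = −14·(ω_p−ω_c)  ⇒  ω_p−ω_c = −(16/14)·(11/15) = -88/105

-88/105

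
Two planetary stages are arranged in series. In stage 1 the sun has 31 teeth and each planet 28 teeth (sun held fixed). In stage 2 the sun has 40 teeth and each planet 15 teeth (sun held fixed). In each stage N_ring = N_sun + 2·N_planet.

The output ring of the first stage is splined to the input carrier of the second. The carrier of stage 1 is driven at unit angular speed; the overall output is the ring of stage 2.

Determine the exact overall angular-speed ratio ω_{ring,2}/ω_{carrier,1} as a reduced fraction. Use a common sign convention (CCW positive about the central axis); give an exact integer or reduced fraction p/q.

1298/609

Stage 1: N_ring = 31 + 2·28 = 87
Stage 1: 31(ω_s−ω_c) = −87(ω_r−ω_c),  ω_s=0, ω_c=1
Stage 1: ω_r = 1 − (31/87)(0−1) = 118/87
  ⇒ ω_r¹/ω_c¹ = 118/87
Stage 2: N_ring = 40 + 2·15 = 70
Stage 2: 40(ω_s−ω_c) = −70(ω_r−ω_c),  ω_s=0, ω_c=1
Stage 2: ω_r = 1 − (40/70)(0−1) = 11/7
  ⇒ ω_r²/ω_c² = 11/7
Coupling ω_c² = ω_r¹ ⇒ overall = 118/87 × 11/7 = 1298/609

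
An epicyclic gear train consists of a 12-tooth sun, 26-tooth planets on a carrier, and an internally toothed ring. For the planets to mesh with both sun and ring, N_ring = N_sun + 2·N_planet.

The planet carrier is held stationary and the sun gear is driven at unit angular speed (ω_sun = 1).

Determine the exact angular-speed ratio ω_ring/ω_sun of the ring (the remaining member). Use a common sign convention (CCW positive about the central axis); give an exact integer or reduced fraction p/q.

-3/16

N_ring = 12 + 2·26 = 64
12(ω_s−ω_c) = −64(ω_r−ω_c),  ω_c=0, ω_s=1
ω_r = 0 − (12/64)(1−0) = -3/16
ω_r/ω_s = -3/16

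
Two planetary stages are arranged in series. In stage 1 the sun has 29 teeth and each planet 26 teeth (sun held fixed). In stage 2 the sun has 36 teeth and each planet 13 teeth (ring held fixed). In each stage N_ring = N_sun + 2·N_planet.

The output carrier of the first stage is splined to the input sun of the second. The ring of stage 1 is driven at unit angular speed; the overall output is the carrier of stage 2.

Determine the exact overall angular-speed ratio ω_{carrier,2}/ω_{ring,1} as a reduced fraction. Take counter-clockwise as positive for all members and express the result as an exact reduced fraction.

729/2695

Stage 1: N_ring = 29 + 2·26 = 81
Stage 1: 29(ω_s−ω_c) = −81(ω_r−ω_c),  ω_s=0, ω_r=1
Stage 1: 29(0−ω_c) = −81(1−ω_c)  ⇒  110ω_c = 81  ⇒  ω_c = 81/110
  ⇒ ω_c¹/ω_r¹ = 81/110
Stage 2: N_ring = 36 + 2·13 = 62
Stage 2: 36(ω_s−ω_c) = −62(ω_r−ω_c),  ω_r=0, ω_s=1
Stage 2: 36(1−ω_c) = −62(0−ω_c)  ⇒  98ω_c = 36  ⇒  ω_c = 18/49
  ⇒ ω_c²/ω_s² = 18/49
Coupling ω_s² = ω_c¹ ⇒ overall = 81/110 × 18/49 = 729/2695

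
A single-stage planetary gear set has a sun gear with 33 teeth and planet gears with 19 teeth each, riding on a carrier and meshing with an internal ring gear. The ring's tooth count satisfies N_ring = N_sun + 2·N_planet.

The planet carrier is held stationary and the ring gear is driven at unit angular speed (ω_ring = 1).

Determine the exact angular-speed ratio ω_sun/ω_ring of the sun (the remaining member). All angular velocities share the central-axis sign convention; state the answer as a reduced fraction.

-71/33

N_ring = 33 + 2·19 = 71
33(ω_s−ω_c) = −71(ω_r−ω_c),  ω_c=0, ω_r=1
ω_s = 0 − (71/33)(1−0) = -71/33
ω_s/ω_r = -71/33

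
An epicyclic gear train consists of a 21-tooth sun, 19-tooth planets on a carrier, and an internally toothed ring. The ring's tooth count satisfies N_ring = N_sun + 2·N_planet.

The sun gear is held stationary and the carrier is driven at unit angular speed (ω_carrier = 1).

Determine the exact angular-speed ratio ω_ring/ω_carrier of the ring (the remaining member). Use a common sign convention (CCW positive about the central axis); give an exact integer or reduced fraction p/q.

N_ring = 21 + 2·19 = 59
21(ω_s−ω_c) = −59(ω_r−ω_c),  ω_s=0, ω_c=1
ω_r = 1 − (21/59)(0−1) = 80/59
ω_r/ω_c = 80/59

80/59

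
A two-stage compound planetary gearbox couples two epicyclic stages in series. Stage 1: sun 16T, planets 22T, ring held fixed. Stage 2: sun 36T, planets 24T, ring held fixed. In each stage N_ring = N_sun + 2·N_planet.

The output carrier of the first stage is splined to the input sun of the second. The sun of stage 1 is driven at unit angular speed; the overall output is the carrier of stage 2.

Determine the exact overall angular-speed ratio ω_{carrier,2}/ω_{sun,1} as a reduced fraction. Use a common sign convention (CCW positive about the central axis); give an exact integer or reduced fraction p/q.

6/95

Stage 1: N_ring = 16 + 2·22 = 60
Stage 1: 16(ω_s−ω_c) = −60(ω_r−ω_c),  ω_r=0, ω_s=1
Stage 1: 16(1−ω_c) = −60(0−ω_c)  ⇒  76ω_c = 16  ⇒  ω_c = 4/19
  ⇒ ω_c¹/ω_s¹ = 4/19
Stage 2: N_ring = 36 + 2·24 = 84
Stage 2: 36(ω_s−ω_c) = −84(ω_r−ω_c),  ω_r=0, ω_s=1
Stage 2: 36(1−ω_c) = −84(0−ω_c)  ⇒  120ω_c = 36  ⇒  ω_c = 3/10
  ⇒ ω_c²/ω_s² = 3/10
Coupling ω_s² = ω_c¹ ⇒ overall = 4/19 × 3/10 = 6/95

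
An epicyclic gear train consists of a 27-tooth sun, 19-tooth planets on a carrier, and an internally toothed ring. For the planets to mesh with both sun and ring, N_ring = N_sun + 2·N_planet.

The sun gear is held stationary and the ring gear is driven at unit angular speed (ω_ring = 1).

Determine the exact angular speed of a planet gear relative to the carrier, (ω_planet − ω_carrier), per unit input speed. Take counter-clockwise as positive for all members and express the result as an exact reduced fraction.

1755/1748

N_ring = 27 + 2·19 = 65
27(ω_s−ω_c) = −65(ω_r−ω_c),  ω_s=0, ω_r=1
27(0−ω_c) = −65(1−ω_c)  ⇒  92ω_c = 65  ⇒  ω_c = 65/92
sun–planet: 27·(0−65/92) = −19·(ω_p−ω_c)  ⇒  ω_p−ω_c = −(27/19)·(-65/92) = 1755/1748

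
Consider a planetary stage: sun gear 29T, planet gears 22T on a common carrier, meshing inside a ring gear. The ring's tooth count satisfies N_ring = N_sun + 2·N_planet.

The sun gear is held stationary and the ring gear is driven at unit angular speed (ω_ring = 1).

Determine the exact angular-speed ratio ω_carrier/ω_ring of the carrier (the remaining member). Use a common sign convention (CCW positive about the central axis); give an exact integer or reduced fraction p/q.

N_ring = 29 + 2·22 = 73
29(ω_s−ω_c) = −73(ω_r−ω_c),  ω_s=0, ω_r=1
29(0−ω_c) = −73(1−ω_c)  ⇒  102ω_c = 73  ⇒  ω_c = 73/102
ω_c/ω_r = 73/102

73/102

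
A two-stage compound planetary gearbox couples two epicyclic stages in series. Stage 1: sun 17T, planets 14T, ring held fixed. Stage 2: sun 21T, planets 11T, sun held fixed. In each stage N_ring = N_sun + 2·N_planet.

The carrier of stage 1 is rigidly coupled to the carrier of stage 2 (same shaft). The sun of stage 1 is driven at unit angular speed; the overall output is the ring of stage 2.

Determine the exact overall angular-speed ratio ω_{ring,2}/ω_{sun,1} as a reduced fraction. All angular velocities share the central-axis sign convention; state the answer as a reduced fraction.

544/1333

Stage 1: N_ring = 17 + 2·14 = 45
Stage 1: 17(ω_s−ω_c) = −45(ω_r−ω_c),  ω_r=0, ω_s=1
Stage 1: 17(1−ω_c) = −45(0−ω_c)  ⇒  62ω_c = 17  ⇒  ω_c = 17/62
  ⇒ ω_c¹/ω_s¹ = 17/62
Stage 2: N_ring = 21 + 2·11 = 43
Stage 2: 21(ω_s−ω_c) = −43(ω_r−ω_c),  ω_s=0, ω_c=1
Stage 2: ω_r = 1 − (21/43)(0−1) = 64/43
  ⇒ ω_r²/ω_c² = 64/43
Coupling ω_c² = ω_c¹ ⇒ overall = 17/62 × 64/43 = 544/1333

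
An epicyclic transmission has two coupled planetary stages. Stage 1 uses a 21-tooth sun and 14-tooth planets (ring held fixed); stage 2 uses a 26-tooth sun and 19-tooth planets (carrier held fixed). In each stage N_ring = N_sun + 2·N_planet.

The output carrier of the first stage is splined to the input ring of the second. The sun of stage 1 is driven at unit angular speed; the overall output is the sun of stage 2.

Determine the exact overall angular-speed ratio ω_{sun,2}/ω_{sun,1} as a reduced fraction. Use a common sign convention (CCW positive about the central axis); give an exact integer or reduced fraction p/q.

-48/65

Stage 1: N_ring = 21 + 2·14 = 49
Stage 1: 21(ω_s−ω_c) = −49(ω_r−ω_c),  ω_r=0, ω_s=1
Stage 1: 21(1−ω_c) = −49(0−ω_c)  ⇒  70ω_c = 21  ⇒  ω_c = 3/10
  ⇒ ω_c¹/ω_s¹ = 3/10
Stage 2: N_ring = 26 + 2·19 = 64
Stage 2: 26(ω_s−ω_c) = −64(ω_r−ω_c),  ω_c=0, ω_r=1
Stage 2: ω_s = 0 − (64/26)(1−0) = -32/13
  ⇒ ω_s²/ω_r² = -32/13
Coupling ω_r² = ω_c¹ ⇒ overall = 3/10 × -32/13 = -48/65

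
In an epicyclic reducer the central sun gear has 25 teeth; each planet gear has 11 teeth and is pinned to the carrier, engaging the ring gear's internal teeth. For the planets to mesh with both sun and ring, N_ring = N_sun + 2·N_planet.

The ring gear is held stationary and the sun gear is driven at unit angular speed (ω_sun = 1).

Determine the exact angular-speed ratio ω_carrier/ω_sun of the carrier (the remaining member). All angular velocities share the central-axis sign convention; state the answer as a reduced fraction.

N_ring = 25 + 2·11 = 47
25(ω_s−ω_c) = −47(ω_r−ω_c),  ω_r=0, ω_s=1
25(1−ω_c) = −47(0−ω_c)  ⇒  72ω_c = 25  ⇒  ω_c = 25/72
ω_c/ω_s = 25/72

25/72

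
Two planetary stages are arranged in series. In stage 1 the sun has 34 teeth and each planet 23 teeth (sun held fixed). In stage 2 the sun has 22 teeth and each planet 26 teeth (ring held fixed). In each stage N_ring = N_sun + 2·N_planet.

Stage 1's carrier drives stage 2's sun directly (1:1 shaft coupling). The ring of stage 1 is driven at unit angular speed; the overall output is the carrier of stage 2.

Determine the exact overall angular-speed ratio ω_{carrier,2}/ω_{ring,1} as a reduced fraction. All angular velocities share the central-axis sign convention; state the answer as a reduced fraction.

55/342

Stage 1: N_ring = 34 + 2·23 = 80
Stage 1: 34(ω_s−ω_c) = −80(ω_r−ω_c),  ω_s=0, ω_r=1
Stage 1: 34(0−ω_c) = −80(1−ω_c)  ⇒  114ω_c = 80  ⇒  ω_c = 40/57
  ⇒ ω_c¹/ω_r¹ = 40/57
Stage 2: N_ring = 22 + 2·26 = 74
Stage 2: 22(ω_s−ω_c) = −74(ω_r−ω_c),  ω_r=0, ω_s=1
Stage 2: 22(1−ω_c) = −74(0−ω_c)  ⇒  96ω_c = 22  ⇒  ω_c = 11/48
  ⇒ ω_c²/ω_s² = 11/48
Coupling ω_s² = ω_c¹ ⇒ overall = 40/57 × 11/48 = 55/342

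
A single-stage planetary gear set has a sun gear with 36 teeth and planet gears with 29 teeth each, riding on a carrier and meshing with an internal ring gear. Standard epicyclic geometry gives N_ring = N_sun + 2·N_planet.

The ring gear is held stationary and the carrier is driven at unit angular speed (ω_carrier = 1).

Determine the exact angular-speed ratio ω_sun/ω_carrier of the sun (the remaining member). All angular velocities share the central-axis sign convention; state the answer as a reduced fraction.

N_ring = 36 + 2·29 = 94
36(ω_s−ω_c) = −94(ω_r−ω_c),  ω_r=0, ω_c=1
ω_s = 1 − (94/36)(0−1) = 65/18
ω_s/ω_c = 65/18

65/18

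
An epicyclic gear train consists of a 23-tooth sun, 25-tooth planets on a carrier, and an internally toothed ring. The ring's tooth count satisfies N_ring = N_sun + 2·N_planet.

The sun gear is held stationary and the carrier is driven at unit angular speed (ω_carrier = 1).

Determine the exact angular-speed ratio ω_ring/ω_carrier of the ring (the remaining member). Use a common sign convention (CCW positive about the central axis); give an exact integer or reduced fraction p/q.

96/73

N_ring = 23 + 2·25 = 73
23(ω_s−ω_c) = −73(ω_r−ω_c),  ω_s=0, ω_c=1
ω_r = 1 − (23/73)(0−1) = 96/73
ω_r/ω_c = 96/73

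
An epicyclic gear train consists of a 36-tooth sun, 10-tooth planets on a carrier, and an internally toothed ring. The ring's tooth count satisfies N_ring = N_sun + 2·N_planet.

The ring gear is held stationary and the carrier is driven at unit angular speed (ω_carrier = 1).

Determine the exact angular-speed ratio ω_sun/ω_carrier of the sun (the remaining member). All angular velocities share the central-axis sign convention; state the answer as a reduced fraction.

23/9

N_ring = 36 + 2·10 = 56
36(ω_s−ω_c) = −56(ω_r−ω_c),  ω_r=0, ω_c=1
ω_s = 1 − (56/36)(0−1) = 23/9
ω_s/ω_c = 23/9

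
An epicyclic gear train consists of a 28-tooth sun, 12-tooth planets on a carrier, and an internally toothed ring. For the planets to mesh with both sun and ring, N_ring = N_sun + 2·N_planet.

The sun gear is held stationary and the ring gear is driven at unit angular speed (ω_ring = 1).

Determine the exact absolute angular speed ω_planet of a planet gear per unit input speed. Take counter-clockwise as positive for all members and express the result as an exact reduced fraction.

13/6

N_ring = 28 + 2·12 = 52
28(ω_s−ω_c) = −52(ω_r−ω_c),  ω_s=0, ω_r=1
28(0−ω_c) = −52(1−ω_c)  ⇒  80ω_c = 52  ⇒  ω_c = 13/20
sun–planet: 28·(0−13/20) = −12·(ω_p−ω_c)  ⇒  ω_p−ω_c = −(28/12)·(-13/20) = 91/60
ω_p = 13/20 + 91/60 = 13/6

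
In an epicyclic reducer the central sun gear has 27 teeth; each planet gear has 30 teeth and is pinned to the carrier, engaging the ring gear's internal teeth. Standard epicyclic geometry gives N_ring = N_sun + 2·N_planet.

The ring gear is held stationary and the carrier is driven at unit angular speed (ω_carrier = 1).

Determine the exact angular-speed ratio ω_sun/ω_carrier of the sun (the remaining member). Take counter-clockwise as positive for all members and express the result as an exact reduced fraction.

38/9

N_ring = 27 + 2·30 = 87
27(ω_s−ω_c) = −87(ω_r−ω_c),  ω_r=0, ω_c=1
ω_s = 1 − (87/27)(0−1) = 38/9
ω_s/ω_c = 38/9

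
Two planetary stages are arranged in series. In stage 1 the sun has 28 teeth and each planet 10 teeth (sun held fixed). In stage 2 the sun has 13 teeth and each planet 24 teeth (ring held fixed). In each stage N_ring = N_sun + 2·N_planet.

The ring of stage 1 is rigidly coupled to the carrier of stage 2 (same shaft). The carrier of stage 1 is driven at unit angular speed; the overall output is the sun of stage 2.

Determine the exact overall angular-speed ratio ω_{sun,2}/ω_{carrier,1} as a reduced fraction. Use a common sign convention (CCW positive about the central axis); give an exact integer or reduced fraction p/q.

Stage 1: N_ring = 28 + 2·10 = 48
Stage 1: 28(ω_s−ω_c) = −48(ω_r−ω_c),  ω_s=0, ω_c=1
Stage 1: ω_r = 1 − (28/48)(0−1) = 19/12
  ⇒ ω_r¹/ω_c¹ = 19/12
Stage 2: N_ring = 13 + 2·24 = 61
Stage 2: 13(ω_s−ω_c) = −61(ω_r−ω_c),  ω_r=0, ω_c=1
Stage 2: ω_s = 1 − (61/13)(0−1) = 74/13
  ⇒ ω_s²/ω_c² = 74/13
Coupling ω_c² = ω_r¹ ⇒ overall = 19/12 × 74/13 = 703/78

703/78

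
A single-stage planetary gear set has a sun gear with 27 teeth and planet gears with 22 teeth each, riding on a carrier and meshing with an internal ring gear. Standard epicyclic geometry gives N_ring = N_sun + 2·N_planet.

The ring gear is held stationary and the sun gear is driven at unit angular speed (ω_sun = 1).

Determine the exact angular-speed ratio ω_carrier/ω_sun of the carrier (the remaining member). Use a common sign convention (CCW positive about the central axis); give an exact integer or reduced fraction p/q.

N_ring = 27 + 2·22 = 71
27(ω_s−ω_c) = −71(ω_r−ω_c),  ω_r=0, ω_s=1
27(1−ω_c) = −71(0−ω_c)  ⇒  98ω_c = 27  ⇒  ω_c = 27/98
ω_c/ω_s = 27/98

27/98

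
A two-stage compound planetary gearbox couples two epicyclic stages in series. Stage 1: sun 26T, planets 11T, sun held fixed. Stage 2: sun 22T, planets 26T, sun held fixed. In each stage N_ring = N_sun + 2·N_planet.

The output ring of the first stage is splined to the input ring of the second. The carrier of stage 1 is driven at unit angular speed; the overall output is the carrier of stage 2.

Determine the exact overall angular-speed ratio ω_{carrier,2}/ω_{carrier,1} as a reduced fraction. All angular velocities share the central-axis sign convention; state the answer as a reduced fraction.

Stage 1: N_ring = 26 + 2·11 = 48
Stage 1: 26(ω_s−ω_c) = −48(ω_r−ω_c),  ω_s=0, ω_c=1
Stage 1: ω_r = 1 − (26/48)(0−1) = 37/24
  ⇒ ω_r¹/ω_c¹ = 37/24
Stage 2: N_ring = 22 + 2·26 = 74
Stage 2: 22(ω_s−ω_c) = −74(ω_r−ω_c),  ω_s=0, ω_r=1
Stage 2: 22(0−ω_c) = −74(1−ω_c)  ⇒  96ω_c = 74  ⇒  ω_c = 37/48
  ⇒ ω_c²/ω_r² = 37/48
Coupling ω_r² = ω_r¹ ⇒ overall = 37/24 × 37/48 = 1369/1152

1369/1152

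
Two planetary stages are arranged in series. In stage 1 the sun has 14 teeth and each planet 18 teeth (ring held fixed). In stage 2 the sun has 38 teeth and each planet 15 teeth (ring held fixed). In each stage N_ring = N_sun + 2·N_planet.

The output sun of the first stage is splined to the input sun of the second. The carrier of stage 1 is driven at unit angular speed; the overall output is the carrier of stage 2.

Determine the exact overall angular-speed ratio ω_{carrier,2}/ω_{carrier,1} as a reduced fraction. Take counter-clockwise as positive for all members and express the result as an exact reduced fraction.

Stage 1: N_ring = 14 + 2·18 = 50
Stage 1: 14(ω_s−ω_c) = −50(ω_r−ω_c),  ω_r=0, ω_c=1
Stage 1: ω_s = 1 − (50/14)(0−1) = 32/7
  ⇒ ω_s¹/ω_c¹ = 32/7
Stage 2: N_ring = 38 + 2·15 = 68
Stage 2: 38(ω_s−ω_c) = −68(ω_r−ω_c),  ω_r=0, ω_s=1
Stage 2: 38(1−ω_c) = −68(0−ω_c)  ⇒  106ω_c = 38  ⇒  ω_c = 19/53
  ⇒ ω_c²/ω_s² = 19/53
Coupling ω_s² = ω_s¹ ⇒ overall = 32/7 × 19/53 = 608/371

608/371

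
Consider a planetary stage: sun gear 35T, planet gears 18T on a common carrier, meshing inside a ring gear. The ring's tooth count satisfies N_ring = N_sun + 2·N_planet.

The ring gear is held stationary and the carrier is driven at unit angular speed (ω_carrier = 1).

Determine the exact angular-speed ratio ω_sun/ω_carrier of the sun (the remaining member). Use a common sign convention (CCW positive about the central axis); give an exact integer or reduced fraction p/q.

106/35

N_ring = 35 + 2·18 = 71
35(ω_s−ω_c) = −71(ω_r−ω_c),  ω_r=0, ω_c=1
ω_s = 1 − (71/35)(0−1) = 106/35
ω_s/ω_c = 106/35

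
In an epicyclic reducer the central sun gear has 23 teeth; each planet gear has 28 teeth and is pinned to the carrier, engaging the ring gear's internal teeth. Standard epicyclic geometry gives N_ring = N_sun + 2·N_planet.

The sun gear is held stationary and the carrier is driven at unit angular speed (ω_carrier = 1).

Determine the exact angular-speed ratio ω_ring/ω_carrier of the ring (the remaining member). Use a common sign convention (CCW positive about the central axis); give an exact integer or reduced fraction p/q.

102/79

N_ring = 23 + 2·28 = 79
23(ω_s−ω_c) = −79(ω_r−ω_c),  ω_s=0, ω_c=1
ω_r = 1 − (23/79)(0−1) = 102/79
ω_r/ω_c = 102/79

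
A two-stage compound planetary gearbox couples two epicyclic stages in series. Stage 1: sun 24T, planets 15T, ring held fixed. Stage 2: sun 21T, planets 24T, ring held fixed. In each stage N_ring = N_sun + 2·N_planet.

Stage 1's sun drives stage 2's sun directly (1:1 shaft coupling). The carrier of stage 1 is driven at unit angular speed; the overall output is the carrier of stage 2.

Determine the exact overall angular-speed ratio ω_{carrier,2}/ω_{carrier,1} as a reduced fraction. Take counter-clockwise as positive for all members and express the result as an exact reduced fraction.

91/120

Stage 1: N_ring = 24 + 2·15 = 54
Stage 1: 24(ω_s−ω_c) = −54(ω_r−ω_c),  ω_r=0, ω_c=1
Stage 1: ω_s = 1 − (54/24)(0−1) = 13/4
  ⇒ ω_s¹/ω_c¹ = 13/4
Stage 2: N_ring = 21 + 2·24 = 69
Stage 2: 21(ω_s−ω_c) = −69(ω_r−ω_c),  ω_r=0, ω_s=1
Stage 2: 21(1−ω_c) = −69(0−ω_c)  ⇒  90ω_c = 21  ⇒  ω_c = 7/30
  ⇒ ω_c²/ω_s² = 7/30
Coupling ω_s² = ω_s¹ ⇒ overall = 13/4 × 7/30 = 91/120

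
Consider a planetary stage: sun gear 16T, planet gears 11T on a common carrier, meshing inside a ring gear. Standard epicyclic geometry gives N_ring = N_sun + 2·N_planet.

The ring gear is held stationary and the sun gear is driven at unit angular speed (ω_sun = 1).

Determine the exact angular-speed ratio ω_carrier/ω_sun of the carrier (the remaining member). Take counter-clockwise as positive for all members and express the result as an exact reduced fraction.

N_ring = 16 + 2·11 = 38
16(ω_s−ω_c) = −38(ω_r−ω_c),  ω_r=0, ω_s=1
16(1−ω_c) = −38(0−ω_c)  ⇒  54ω_c = 16  ⇒  ω_c = 8/27
ω_c/ω_s = 8/27

8/27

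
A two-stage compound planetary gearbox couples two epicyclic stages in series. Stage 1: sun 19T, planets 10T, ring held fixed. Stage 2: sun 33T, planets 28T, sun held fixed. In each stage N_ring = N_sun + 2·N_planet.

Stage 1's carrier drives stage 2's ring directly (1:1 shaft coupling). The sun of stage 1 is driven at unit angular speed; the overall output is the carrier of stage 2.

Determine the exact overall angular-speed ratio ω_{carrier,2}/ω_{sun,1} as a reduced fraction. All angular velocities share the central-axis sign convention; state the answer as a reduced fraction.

Stage 1: N_ring = 19 + 2·10 = 39
Stage 1: 19(ω_s−ω_c) = −39(ω_r−ω_c),  ω_r=0, ω_s=1
Stage 1: 19(1−ω_c) = −39(0−ω_c)  ⇒  58ω_c = 19  ⇒  ω_c = 19/58
  ⇒ ω_c¹/ω_s¹ = 19/58
Stage 2: N_ring = 33 + 2·28 = 89
Stage 2: 33(ω_s−ω_c) = −89(ω_r−ω_c),  ω_s=0, ω_r=1
Stage 2: 33(0−ω_c) = −89(1−ω_c)  ⇒  122ω_c = 89  ⇒  ω_c = 89/122
  ⇒ ω_c²/ω_r² = 89/122
Coupling ω_r² = ω_c¹ ⇒ overall = 19/58 × 89/122 = 1691/7076

1691/7076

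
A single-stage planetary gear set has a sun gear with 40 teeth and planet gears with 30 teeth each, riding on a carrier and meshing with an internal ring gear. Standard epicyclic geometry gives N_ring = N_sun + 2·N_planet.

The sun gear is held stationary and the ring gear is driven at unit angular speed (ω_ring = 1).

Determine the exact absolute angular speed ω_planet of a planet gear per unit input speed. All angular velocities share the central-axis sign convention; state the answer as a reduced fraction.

5/3

N_ring = 40 + 2·30 = 100
40(ω_s−ω_c) = −100(ω_r−ω_c),  ω_s=0, ω_r=1
40(0−ω_c) = −100(1−ω_c)  ⇒  140ω_c = 100  ⇒  ω_c = 5/7
sun–planet: 40·(0−5/7) = −30·(ω_p−ω_c)  ⇒  ω_p−ω_c = −(40/30)·(-5/7) = 20/21
ω_p = 5/7 + 20/21 = 5/3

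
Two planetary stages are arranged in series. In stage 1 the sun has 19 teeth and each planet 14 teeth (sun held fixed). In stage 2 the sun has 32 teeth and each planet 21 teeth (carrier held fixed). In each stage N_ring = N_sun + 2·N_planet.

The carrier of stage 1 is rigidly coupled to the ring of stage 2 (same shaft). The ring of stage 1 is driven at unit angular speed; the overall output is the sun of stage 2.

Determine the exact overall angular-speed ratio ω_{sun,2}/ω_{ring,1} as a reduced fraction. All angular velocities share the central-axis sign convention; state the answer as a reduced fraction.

Stage 1: N_ring = 19 + 2·14 = 47
Stage 1: 19(ω_s−ω_c) = −47(ω_r−ω_c),  ω_s=0, ω_r=1
Stage 1: 19(0−ω_c) = −47(1−ω_c)  ⇒  66ω_c = 47  ⇒  ω_c = 47/66
  ⇒ ω_c¹/ω_r¹ = 47/66
Stage 2: N_ring = 32 + 2·21 = 74
Stage 2: 32(ω_s−ω_c) = −74(ω_r−ω_c),  ω_c=0, ω_r=1
Stage 2: ω_s = 0 − (74/32)(1−0) = -37/16
  ⇒ ω_s²/ω_r² = -37/16
Coupling ω_r² = ω_c¹ ⇒ overall = 47/66 × -37/16 = -1739/1056

-1739/1056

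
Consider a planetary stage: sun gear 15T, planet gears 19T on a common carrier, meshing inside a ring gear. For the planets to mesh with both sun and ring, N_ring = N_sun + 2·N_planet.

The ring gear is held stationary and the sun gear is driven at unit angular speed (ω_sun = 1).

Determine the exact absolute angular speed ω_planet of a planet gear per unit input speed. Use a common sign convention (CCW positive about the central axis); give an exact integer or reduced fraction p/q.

N_ring = 15 + 2·19 = 53
15(ω_s−ω_c) = −53(ω_r−ω_c),  ω_r=0, ω_s=1
15(1−ω_c) = −53(0−ω_c)  ⇒  68ω_c = 15  ⇒  ω_c = 15/68
sun–planet: 15·(1−15/68) = −19·(ω_p−ω_c)  ⇒  ω_p−ω_c = −(15/19)·(53/68) = -795/1292
ω_p = 15/68 − 795/1292 = -15/38

-15/38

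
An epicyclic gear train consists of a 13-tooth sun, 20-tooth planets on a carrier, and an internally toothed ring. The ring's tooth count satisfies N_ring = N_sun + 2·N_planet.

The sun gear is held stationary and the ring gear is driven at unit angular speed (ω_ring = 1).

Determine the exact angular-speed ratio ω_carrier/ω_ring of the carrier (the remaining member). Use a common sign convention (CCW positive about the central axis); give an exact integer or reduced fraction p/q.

N_ring = 13 + 2·20 = 53
13(ω_s−ω_c) = −53(ω_r−ω_c),  ω_s=0, ω_r=1
13(0−ω_c) = −53(1−ω_c)  ⇒  66ω_c = 53  ⇒  ω_c = 53/66
ω_c/ω_r = 53/66

53/66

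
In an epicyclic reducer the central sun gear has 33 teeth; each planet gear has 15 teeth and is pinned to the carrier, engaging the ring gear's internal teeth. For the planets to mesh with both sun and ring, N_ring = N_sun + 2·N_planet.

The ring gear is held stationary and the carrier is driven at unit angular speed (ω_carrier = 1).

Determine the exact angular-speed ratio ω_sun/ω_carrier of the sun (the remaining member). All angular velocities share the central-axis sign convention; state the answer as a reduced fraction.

N_ring = 33 + 2·15 = 63
33(ω_s−ω_c) = −63(ω_r−ω_c),  ω_r=0, ω_c=1
ω_s = 1 − (63/33)(0−1) = 32/11
ω_s/ω_c = 32/11

32/11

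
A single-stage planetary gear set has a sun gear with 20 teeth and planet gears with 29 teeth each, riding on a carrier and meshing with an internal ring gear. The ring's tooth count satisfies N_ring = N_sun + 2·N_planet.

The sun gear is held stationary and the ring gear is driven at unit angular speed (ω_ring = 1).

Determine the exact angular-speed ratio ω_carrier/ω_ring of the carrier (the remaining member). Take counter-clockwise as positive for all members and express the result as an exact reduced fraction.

39/49

N_ring = 20 + 2·29 = 78
20(ω_s−ω_c) = −78(ω_r−ω_c),  ω_s=0, ω_r=1
20(0−ω_c) = −78(1−ω_c)  ⇒  98ω_c = 78  ⇒  ω_c = 39/49
ω_c/ω_r = 39/49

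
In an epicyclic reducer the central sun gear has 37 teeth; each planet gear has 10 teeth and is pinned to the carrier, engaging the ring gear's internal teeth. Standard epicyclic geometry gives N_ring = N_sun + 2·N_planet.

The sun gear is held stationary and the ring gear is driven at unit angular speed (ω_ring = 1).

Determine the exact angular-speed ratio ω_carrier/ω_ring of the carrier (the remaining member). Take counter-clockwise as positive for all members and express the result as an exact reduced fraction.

N_ring = 37 + 2·10 = 57
37(ω_s−ω_c) = −57(ω_r−ω_c),  ω_s=0, ω_r=1
37(0−ω_c) = −57(1−ω_c)  ⇒  94ω_c = 57  ⇒  ω_c = 57/94
ω_c/ω_r = 57/94

57/94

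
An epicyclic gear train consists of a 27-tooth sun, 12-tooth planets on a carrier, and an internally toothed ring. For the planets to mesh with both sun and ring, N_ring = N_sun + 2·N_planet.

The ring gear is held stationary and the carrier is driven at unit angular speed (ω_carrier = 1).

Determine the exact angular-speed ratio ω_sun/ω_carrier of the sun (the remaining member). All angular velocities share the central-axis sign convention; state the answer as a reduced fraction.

26/9

N_ring = 27 + 2·12 = 51
27(ω_s−ω_c) = −51(ω_r−ω_c),  ω_r=0, ω_c=1
ω_s = 1 − (51/27)(0−1) = 26/9
ω_s/ω_c = 26/9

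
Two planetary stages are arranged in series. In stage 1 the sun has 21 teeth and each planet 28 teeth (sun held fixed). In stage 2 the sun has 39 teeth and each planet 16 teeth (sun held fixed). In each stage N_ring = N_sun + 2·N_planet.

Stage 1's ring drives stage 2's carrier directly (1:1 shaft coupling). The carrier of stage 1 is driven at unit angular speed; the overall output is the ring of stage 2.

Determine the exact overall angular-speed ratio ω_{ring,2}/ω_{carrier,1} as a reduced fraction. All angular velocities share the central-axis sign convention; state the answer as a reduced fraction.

140/71

Stage 1: N_ring = 21 + 2·28 = 77
Stage 1: 21(ω_s−ω_c) = −77(ω_r−ω_c),  ω_s=0, ω_c=1
Stage 1: ω_r = 1 − (21/77)(0−1) = 14/11
  ⇒ ω_r¹/ω_c¹ = 14/11
Stage 2: N_ring = 39 + 2·16 = 71
Stage 2: 39(ω_s−ω_c) = −71(ω_r−ω_c),  ω_s=0, ω_c=1
Stage 2: ω_r = 1 − (39/71)(0−1) = 110/71
  ⇒ ω_r²/ω_c² = 110/71
Coupling ω_c² = ω_r¹ ⇒ overall = 14/11 × 110/71 = 140/71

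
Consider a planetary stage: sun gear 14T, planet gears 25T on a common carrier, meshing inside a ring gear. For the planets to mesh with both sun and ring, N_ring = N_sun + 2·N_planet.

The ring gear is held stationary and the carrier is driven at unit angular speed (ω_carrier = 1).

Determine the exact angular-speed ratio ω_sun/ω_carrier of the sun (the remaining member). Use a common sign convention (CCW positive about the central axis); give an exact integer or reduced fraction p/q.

39/7

N_ring = 14 + 2·25 = 64
14(ω_s−ω_c) = −64(ω_r−ω_c),  ω_r=0, ω_c=1
ω_s = 1 − (64/14)(0−1) = 39/7
ω_s/ω_c = 39/7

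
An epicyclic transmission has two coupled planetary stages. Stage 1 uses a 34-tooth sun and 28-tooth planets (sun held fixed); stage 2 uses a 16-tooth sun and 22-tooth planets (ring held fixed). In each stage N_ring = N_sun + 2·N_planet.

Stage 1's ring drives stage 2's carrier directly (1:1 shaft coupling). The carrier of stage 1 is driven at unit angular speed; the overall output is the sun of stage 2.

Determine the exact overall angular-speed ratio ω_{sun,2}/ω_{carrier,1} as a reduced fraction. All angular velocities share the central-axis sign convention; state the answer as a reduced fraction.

589/90

Stage 1: N_ring = 34 + 2·28 = 90
Stage 1: 34(ω_s−ω_c) = −90(ω_r−ω_c),  ω_s=0, ω_c=1
Stage 1: ω_r = 1 − (34/90)(0−1) = 62/45
  ⇒ ω_r¹/ω_c¹ = 62/45
Stage 2: N_ring = 16 + 2·22 = 60
Stage 2: 16(ω_s−ω_c) = −60(ω_r−ω_c),  ω_r=0, ω_c=1
Stage 2: ω_s = 1 − (60/16)(0−1) = 19/4
  ⇒ ω_s²/ω_c² = 19/4
Coupling ω_c² = ω_r¹ ⇒ overall = 62/45 × 19/4 = 589/90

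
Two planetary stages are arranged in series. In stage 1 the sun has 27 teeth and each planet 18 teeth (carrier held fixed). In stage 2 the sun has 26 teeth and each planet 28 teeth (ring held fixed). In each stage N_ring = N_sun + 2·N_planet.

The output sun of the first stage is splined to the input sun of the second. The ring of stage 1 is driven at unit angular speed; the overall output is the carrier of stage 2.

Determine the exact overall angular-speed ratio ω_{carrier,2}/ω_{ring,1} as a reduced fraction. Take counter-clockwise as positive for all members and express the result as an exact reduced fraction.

-91/162

Stage 1: N_ring = 27 + 2·18 = 63
Stage 1: 27(ω_s−ω_c) = −63(ω_r−ω_c),  ω_c=0, ω_r=1
Stage 1: ω_s = 0 − (63/27)(1−0) = -7/3
  ⇒ ω_s¹/ω_r¹ = -7/3
Stage 2: N_ring = 26 + 2·28 = 82
Stage 2: 26(ω_s−ω_c) = −82(ω_r−ω_c),  ω_r=0, ω_s=1
Stage 2: 26(1−ω_c) = −82(0−ω_c)  ⇒  108ω_c = 26  ⇒  ω_c = 13/54
  ⇒ ω_c²/ω_s² = 13/54
Coupling ω_s² = ω_s¹ ⇒ overall = -7/3 × 13/54 = -91/162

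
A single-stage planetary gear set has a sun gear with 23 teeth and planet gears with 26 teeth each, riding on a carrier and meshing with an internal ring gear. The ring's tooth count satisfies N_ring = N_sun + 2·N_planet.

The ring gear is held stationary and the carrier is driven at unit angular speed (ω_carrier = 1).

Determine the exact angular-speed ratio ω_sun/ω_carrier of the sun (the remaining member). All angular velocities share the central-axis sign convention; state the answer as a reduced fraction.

N_ring = 23 + 2·26 = 75
23(ω_s−ω_c) = −75(ω_r−ω_c),  ω_r=0, ω_c=1
ω_s = 1 − (75/23)(0−1) = 98/23
ω_s/ω_c = 98/23

98/23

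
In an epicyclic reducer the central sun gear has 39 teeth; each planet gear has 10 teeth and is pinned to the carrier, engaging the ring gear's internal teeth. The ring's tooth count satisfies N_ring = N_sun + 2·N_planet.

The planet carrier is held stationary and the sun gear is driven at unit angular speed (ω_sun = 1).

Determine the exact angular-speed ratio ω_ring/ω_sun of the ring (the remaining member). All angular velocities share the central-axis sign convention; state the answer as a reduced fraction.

N_ring = 39 + 2·10 = 59
39(ω_s−ω_c) = −59(ω_r−ω_c),  ω_c=0, ω_s=1
ω_r = 0 − (39/59)(1−0) = -39/59
ω_r/ω_s = -39/59

-39/59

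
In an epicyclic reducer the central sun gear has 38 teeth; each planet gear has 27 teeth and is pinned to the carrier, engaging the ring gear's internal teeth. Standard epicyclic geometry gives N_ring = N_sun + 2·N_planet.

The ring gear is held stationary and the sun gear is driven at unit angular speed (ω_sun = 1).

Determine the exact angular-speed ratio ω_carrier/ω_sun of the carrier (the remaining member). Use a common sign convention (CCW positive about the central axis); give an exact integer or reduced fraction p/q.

19/65

N_ring = 38 + 2·27 = 92
38(ω_s−ω_c) = −92(ω_r−ω_c),  ω_r=0, ω_s=1
38(1−ω_c) = −92(0−ω_c)  ⇒  130ω_c = 38  ⇒  ω_c = 19/65
ω_c/ω_s = 19/65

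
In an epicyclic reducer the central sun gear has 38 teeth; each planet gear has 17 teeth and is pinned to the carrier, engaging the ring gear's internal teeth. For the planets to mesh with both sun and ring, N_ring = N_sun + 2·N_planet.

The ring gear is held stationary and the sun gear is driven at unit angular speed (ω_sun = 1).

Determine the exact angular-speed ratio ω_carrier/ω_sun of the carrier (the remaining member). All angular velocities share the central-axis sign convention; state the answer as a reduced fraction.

19/55

N_ring = 38 + 2·17 = 72
38(ω_s−ω_c) = −72(ω_r−ω_c),  ω_r=0, ω_s=1
38(1−ω_c) = −72(0−ω_c)  ⇒  110ω_c = 38  ⇒  ω_c = 19/55
ω_c/ω_s = 19/55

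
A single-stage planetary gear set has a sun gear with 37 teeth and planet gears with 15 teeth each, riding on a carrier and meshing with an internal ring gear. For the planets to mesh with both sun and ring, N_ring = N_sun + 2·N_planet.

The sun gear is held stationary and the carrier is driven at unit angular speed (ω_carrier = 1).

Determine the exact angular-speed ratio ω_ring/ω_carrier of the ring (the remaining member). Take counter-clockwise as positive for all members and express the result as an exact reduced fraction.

104/67

N_ring = 37 + 2·15 = 67
37(ω_s−ω_c) = −67(ω_r−ω_c),  ω_s=0, ω_c=1
ω_r = 1 − (37/67)(0−1) = 104/67
ω_r/ω_c = 104/67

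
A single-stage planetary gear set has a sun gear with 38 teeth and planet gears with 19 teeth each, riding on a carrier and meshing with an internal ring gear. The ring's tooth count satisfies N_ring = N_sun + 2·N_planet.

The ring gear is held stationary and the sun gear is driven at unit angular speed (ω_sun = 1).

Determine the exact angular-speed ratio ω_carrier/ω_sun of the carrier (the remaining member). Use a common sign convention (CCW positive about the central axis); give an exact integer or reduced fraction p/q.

1/3

N_ring = 38 + 2·19 = 76
38(ω_s−ω_c) = −76(ω_r−ω_c),  ω_r=0, ω_s=1
38(1−ω_c) = −76(0−ω_c)  ⇒  114ω_c = 38  ⇒  ω_c = 1/3
ω_c/ω_s = 1/3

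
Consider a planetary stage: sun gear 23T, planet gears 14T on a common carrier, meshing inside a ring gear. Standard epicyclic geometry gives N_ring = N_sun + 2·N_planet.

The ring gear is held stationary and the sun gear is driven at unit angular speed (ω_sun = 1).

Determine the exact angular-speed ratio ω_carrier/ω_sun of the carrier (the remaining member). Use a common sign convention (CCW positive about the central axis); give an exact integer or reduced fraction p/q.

23/74

N_ring = 23 + 2·14 = 51
23(ω_s−ω_c) = −51(ω_r−ω_c),  ω_r=0, ω_s=1
23(1−ω_c) = −51(0−ω_c)  ⇒  74ω_c = 23  ⇒  ω_c = 23/74
ω_c/ω_s = 23/74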